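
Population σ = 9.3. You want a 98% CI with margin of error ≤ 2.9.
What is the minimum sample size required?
n ≥ 56

For margin E ≤ 2.9:
n ≥ (z* · σ / E)²
n ≥ (2.326 · 9.3 / 2.9)²
n ≥ 55.64

Minimum n = 56 (rounding up)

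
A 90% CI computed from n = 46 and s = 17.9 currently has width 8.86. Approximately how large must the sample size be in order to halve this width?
n ≈ 184

CI width ∝ 1/√n
To reduce width by factor 2, need √n to grow by 2 → need 2² = 4 times as many samples.

Current: n = 46, width = 8.86
New: n = 184, width ≈ 4.36

Width reduced by factor of 8.86/4.36 = 2.03.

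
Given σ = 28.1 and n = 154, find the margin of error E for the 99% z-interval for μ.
Margin of error = 5.83

Margin of error = z* · σ/√n
= 2.576 · 28.1/√154
= 2.576 · 28.1/12.4097
= 5.83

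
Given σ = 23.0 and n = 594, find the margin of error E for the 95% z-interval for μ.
Margin of error = 1.85

Margin of error = z* · σ/√n
= 1.960 · 23.0/√594
= 1.960 · 23.0/24.3721
= 1.85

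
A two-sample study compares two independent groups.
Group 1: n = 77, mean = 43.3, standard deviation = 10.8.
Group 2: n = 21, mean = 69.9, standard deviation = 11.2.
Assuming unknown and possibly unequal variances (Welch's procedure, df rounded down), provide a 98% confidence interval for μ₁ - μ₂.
(-33.32, -19.88)

Difference: x̄₁ - x̄₂ = -26.60
SE = √(s₁²/n₁ + s₂²/n₂) = √(10.8²/77 + 11.2²/21) = 2.7364
df = 30.91 → 30 (Welch–Satterthwaite, rounded down)
t* = 2.457

CI: -26.60 ± 2.457 · 2.7364 = -26.60 ± 6.72 = (-33.32, -19.88)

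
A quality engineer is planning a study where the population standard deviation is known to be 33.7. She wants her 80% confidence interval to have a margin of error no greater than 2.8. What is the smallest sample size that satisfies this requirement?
n ≥ 239

For margin E ≤ 2.8:
n ≥ (z* · σ / E)²
n ≥ (1.282 · 33.7 / 2.8)²
n ≥ 238.08

Minimum n = 239 (rounding up)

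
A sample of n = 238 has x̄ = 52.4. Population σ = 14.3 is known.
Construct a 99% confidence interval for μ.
(50.01, 54.79)

z-interval (σ known):
z* = 2.576 for 99% confidence

Margin of error = z* · σ/√n = 2.576 · 14.3/√238 = 2.39

CI: (52.4 - 2.39, 52.4 + 2.39) = (50.01, 54.79)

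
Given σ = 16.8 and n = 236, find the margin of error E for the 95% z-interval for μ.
Margin of error = 2.14

Margin of error = z* · σ/√n
= 1.960 · 16.8/√236
= 1.960 · 16.8/15.3623
= 2.14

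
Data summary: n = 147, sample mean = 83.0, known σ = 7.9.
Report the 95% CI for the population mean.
(81.72, 84.28)

z-interval (σ known):
z* = 1.960 for 95% confidence

Margin of error = z* · σ/√n = 1.960 · 7.9/√147 = 1.28

CI: (83.0 - 1.28, 83.0 + 1.28) = (81.72, 84.28)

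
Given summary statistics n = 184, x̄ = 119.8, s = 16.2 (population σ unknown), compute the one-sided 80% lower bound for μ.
μ ≥ 118.79

Lower bound (one-sided):
t* = 0.844 (one-sided for 80%)
Lower bound = x̄ - t* · s/√n = 119.8 - 0.844 · 16.2/√184 = 118.79

We are 80% confident that μ ≥ 118.79.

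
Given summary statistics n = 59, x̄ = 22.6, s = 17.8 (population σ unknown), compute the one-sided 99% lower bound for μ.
μ ≥ 17.06

Lower bound (one-sided):
t* = 2.392 (one-sided for 99%)
Lower bound = x̄ - t* · s/√n = 22.6 - 2.392 · 17.8/√59 = 17.06

We are 99% confident that μ ≥ 17.06.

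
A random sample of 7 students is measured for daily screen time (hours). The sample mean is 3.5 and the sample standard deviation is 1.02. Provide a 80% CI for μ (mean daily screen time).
(2.94, 4.06)

t-interval (σ unknown):
df = n - 1 = 6
t* = 1.440 for 80% confidence

Margin of error = t* · s/√n = 1.440 · 1.02/√7 = 0.56

CI: (2.94, 4.06)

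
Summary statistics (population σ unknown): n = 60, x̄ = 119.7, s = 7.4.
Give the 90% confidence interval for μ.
(118.10, 121.30)

t-interval (σ unknown):
df = n - 1 = 59
t* = 1.671 for 90% confidence

Margin of error = t* · s/√n = 1.671 · 7.4/√60 = 1.60

CI: (118.10, 121.30)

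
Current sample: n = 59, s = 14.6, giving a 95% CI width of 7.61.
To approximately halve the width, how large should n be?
n ≈ 236

CI width ∝ 1/√n
To reduce width by factor 2, need √n to grow by 2 → need 2² = 4 times as many samples.

Current: n = 59, width = 7.61
New: n = 236, width ≈ 3.74

Width reduced by factor of 7.61/3.74 = 2.03.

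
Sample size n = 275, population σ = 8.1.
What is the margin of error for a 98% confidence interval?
Margin of error = 1.14

Margin of error = z* · σ/√n
= 2.326 · 8.1/√275
= 2.326 · 8.1/16.5831
= 1.14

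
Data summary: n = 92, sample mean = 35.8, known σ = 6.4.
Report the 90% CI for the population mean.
(34.70, 36.90)

z-interval (σ known):
z* = 1.645 for 90% confidence

Margin of error = z* · σ/√n = 1.645 · 6.4/√92 = 1.10

CI: (35.8 - 1.10, 35.8 + 1.10) = (34.70, 36.90)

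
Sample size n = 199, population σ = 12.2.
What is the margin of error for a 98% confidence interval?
Margin of error = 2.01

Margin of error = z* · σ/√n
= 2.326 · 12.2/√199
= 2.326 · 12.2/14.1067
= 2.01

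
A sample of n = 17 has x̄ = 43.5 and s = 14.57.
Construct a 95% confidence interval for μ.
(36.01, 50.99)

t-interval (σ unknown):
df = n - 1 = 16
t* = 2.120 for 95% confidence

Margin of error = t* · s/√n = 2.120 · 14.57/√17 = 7.49

CI: (36.01, 50.99)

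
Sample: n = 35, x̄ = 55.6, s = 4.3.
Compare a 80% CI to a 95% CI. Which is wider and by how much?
95% CI is wider by 1.05

df = 34
80% CI: t* = 1.307, (54.65, 56.55), width = 2 · t* · s/√n = 1.90
95% CI: t* = 2.032, (54.12, 57.08), width = 2 · t* · s/√n = 2.95

The 95% CI is wider by 2.95 - 1.90 = 1.05.
Higher confidence requires a wider interval.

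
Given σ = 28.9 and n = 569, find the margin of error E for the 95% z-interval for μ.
Margin of error = 2.37

Margin of error = z* · σ/√n
= 1.960 · 28.9/√569
= 1.960 · 28.9/23.8537
= 2.37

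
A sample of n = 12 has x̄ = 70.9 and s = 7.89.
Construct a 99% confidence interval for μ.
(63.83, 77.97)

t-interval (σ unknown):
df = n - 1 = 11
t* = 3.106 for 99% confidence

Margin of error = t* · s/√n = 3.106 · 7.89/√12 = 7.07

CI: (63.83, 77.97)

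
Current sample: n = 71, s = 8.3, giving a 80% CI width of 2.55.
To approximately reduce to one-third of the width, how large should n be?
n ≈ 639

CI width ∝ 1/√n
To reduce width by factor 3, need √n to grow by 3 → need 3² = 9 times as many samples.

Current: n = 71, width = 2.55
New: n = 639, width ≈ 0.84

Width reduced by factor of 2.55/0.84 = 3.04.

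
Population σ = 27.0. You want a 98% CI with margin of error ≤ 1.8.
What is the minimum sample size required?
n ≥ 1218

For margin E ≤ 1.8:
n ≥ (z* · σ / E)²
n ≥ (2.326 · 27.0 / 1.8)²
n ≥ 1217.31

Minimum n = 1218 (rounding up)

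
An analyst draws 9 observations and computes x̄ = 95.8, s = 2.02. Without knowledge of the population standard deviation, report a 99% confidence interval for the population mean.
(93.54, 98.06)

t-interval (σ unknown):
df = n - 1 = 8
t* = 3.355 for 99% confidence

Margin of error = t* · s/√n = 3.355 · 2.02/√9 = 2.26

CI: (93.54, 98.06)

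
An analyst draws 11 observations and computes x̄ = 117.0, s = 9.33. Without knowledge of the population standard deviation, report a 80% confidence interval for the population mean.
(113.14, 120.86)

t-interval (σ unknown):
df = n - 1 = 10
t* = 1.372 for 80% confidence

Margin of error = t* · s/√n = 1.372 · 9.33/√11 = 3.86

CI: (113.14, 120.86)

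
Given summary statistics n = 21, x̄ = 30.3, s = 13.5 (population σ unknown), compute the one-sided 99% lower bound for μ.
μ ≥ 22.85

Lower bound (one-sided):
t* = 2.528 (one-sided for 99%)
Lower bound = x̄ - t* · s/√n = 30.3 - 2.528 · 13.5/√21 = 22.85

We are 99% confident that μ ≥ 22.85.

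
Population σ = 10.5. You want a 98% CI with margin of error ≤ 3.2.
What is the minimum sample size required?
n ≥ 59

For margin E ≤ 3.2:
n ≥ (z* · σ / E)²
n ≥ (2.326 · 10.5 / 3.2)²
n ≥ 58.25

Minimum n = 59 (rounding up)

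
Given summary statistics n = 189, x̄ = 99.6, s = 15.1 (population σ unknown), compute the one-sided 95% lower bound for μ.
μ ≥ 97.78

Lower bound (one-sided):
t* = 1.653 (one-sided for 95%)
Lower bound = x̄ - t* · s/√n = 99.6 - 1.653 · 15.1/√189 = 97.78

We are 95% confident that μ ≥ 97.78.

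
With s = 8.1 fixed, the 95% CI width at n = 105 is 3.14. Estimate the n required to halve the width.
n ≈ 420

CI width ∝ 1/√n
To reduce width by factor 2, need √n to grow by 2 → need 2² = 4 times as many samples.

Current: n = 105, width = 3.14
New: n = 420, width ≈ 1.55

Width reduced by factor of 3.14/1.55 = 2.03.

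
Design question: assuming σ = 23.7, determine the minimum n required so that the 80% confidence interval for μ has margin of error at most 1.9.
n ≥ 256

For margin E ≤ 1.9:
n ≥ (z* · σ / E)²
n ≥ (1.282 · 23.7 / 1.9)²
n ≥ 255.72

Minimum n = 256 (rounding up)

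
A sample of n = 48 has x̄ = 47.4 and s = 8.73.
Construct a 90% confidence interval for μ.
(45.29, 49.51)

t-interval (σ unknown):
df = n - 1 = 47
t* = 1.678 for 90% confidence

Margin of error = t* · s/√n = 1.678 · 8.73/√48 = 2.11

CI: (45.29, 49.51)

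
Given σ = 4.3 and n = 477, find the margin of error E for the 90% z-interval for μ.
Margin of error = 0.32

Margin of error = z* · σ/√n
= 1.645 · 4.3/√477
= 1.645 · 4.3/21.8403
= 0.32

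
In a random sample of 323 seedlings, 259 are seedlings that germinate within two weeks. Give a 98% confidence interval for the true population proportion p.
(0.750, 0.853)

Proportion CI:
p̂ = 259/323 = 0.80186
SE = √(p̂(1-p̂)/n) = √(0.80186 · 0.19814 / 323) = 0.02218

z* = 2.326
Margin = z* · SE = 2.326 · 0.02218 = 0.0516

CI: 0.80186 ± 0.0516 = (0.750, 0.853)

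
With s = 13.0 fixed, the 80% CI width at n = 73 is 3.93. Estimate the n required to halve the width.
n ≈ 292

CI width ∝ 1/√n
To reduce width by factor 2, need √n to grow by 2 → need 2² = 4 times as many samples.

Current: n = 73, width = 3.93
New: n = 292, width ≈ 1.95

Width reduced by factor of 3.93/1.95 = 2.02.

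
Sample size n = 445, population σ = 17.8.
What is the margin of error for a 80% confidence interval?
Margin of error = 1.08

Margin of error = z* · σ/√n
= 1.282 · 17.8/√445
= 1.282 · 17.8/21.0950
= 1.08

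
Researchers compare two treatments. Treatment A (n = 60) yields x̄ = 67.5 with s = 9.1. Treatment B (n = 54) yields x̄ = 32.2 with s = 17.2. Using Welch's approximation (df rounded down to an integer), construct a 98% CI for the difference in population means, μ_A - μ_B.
(29.08, 41.52)

Difference: x̄₁ - x̄₂ = 35.30
SE = √(s₁²/n₁ + s₂²/n₂) = √(9.1²/60 + 17.2²/54) = 2.6189
df = 78.59 → 78 (Welch–Satterthwaite, rounded down)
t* = 2.375

CI: 35.30 ± 2.375 · 2.6189 = 35.30 ± 6.22 = (29.08, 41.52)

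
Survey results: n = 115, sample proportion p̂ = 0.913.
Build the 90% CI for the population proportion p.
(0.870, 0.956)

Proportion CI:
SE = √(p̂(1-p̂)/n) = √(0.913 · 0.087 / 115) = 0.02628

z* = 1.645
Margin = z* · SE = 1.645 · 0.02628 = 0.0432

CI: 0.913 ± 0.0432 = (0.870, 0.956)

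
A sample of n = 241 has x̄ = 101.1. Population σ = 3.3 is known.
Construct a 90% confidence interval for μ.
(100.75, 101.45)

z-interval (σ known):
z* = 1.645 for 90% confidence

Margin of error = z* · σ/√n = 1.645 · 3.3/√241 = 0.35

CI: (101.1 - 0.35, 101.1 + 0.35) = (100.75, 101.45)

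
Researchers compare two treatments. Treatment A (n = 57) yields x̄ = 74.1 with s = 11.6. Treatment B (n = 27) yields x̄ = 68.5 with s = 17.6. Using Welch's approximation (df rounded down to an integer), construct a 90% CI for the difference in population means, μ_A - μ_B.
(-0.67, 11.87)

Difference: x̄₁ - x̄₂ = 5.60
SE = √(s₁²/n₁ + s₂²/n₂) = √(11.6²/57 + 17.6²/27) = 3.7193
df = 37.07 → 37 (Welch–Satterthwaite, rounded down)
t* = 1.687

CI: 5.60 ± 1.687 · 3.7193 = 5.60 ± 6.27 = (-0.67, 11.87)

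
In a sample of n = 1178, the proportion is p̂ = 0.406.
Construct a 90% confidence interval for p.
(0.382, 0.430)

Proportion CI:
SE = √(p̂(1-p̂)/n) = √(0.406 · 0.594 / 1178) = 0.01431

z* = 1.645
Margin = z* · SE = 1.645 · 0.01431 = 0.0235

CI: 0.406 ± 0.0235 = (0.382, 0.430)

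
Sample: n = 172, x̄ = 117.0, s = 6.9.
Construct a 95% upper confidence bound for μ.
μ ≤ 117.87

Upper bound (one-sided):
t* = 1.654 (one-sided for 95%)
Upper bound = x̄ + t* · s/√n = 117.0 + 1.654 · 6.9/√172 = 117.87

We are 95% confident that μ ≤ 117.87.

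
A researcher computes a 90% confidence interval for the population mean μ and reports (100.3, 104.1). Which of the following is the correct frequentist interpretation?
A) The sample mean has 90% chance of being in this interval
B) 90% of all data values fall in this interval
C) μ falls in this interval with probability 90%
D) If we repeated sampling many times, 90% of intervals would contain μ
D

A) Wrong — x̄ is observed and sits in the interval by construction.
B) Wrong — a CI is about the parameter μ, not individual data values.
C) Wrong — μ is fixed; the randomness lives in the interval, not in μ.
D) Correct — this is the frequentist long-run coverage interpretation.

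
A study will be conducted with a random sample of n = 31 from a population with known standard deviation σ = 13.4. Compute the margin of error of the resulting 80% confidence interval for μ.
Margin of error = 3.09

Margin of error = z* · σ/√n
= 1.282 · 13.4/√31
= 1.282 · 13.4/5.5678
= 3.09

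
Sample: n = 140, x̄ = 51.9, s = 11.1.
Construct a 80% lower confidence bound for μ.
μ ≥ 51.11

Lower bound (one-sided):
t* = 0.844 (one-sided for 80%)
Lower bound = x̄ - t* · s/√n = 51.9 - 0.844 · 11.1/√140 = 51.11

We are 80% confident that μ ≥ 51.11.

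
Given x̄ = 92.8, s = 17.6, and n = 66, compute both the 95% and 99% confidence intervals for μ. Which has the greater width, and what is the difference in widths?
99% CI is wider by 2.85

df = 65
95% CI: t* = 1.997, (88.47, 97.13), width = 2 · t* · s/√n = 8.65
99% CI: t* = 2.654, (87.05, 98.55), width = 2 · t* · s/√n = 11.50

The 99% CI is wider by 11.50 - 8.65 = 2.85.
Higher confidence requires a wider interval.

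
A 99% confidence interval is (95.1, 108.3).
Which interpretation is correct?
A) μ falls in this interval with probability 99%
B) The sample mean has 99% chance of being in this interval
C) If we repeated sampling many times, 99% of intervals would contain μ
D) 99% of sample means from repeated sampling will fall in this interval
C

A) Wrong — μ is fixed; the randomness lives in the interval, not in μ.
B) Wrong — x̄ is observed and sits in the interval by construction.
C) Correct — this is the frequentist long-run coverage interpretation.
D) Wrong — coverage applies to intervals containing μ, not to future x̄ values.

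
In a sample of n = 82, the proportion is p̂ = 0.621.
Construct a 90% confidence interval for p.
(0.533, 0.709)

Proportion CI:
SE = √(p̂(1-p̂)/n) = √(0.621 · 0.379 / 82) = 0.05357

z* = 1.645
Margin = z* · SE = 1.645 · 0.05357 = 0.0881

CI: 0.621 ± 0.0881 = (0.533, 0.709)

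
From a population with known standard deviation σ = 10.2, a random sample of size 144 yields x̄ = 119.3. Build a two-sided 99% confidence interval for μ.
(117.11, 121.49)

z-interval (σ known):
z* = 2.576 for 99% confidence

Margin of error = z* · σ/√n = 2.576 · 10.2/√144 = 2.19

CI: (119.3 - 2.19, 119.3 + 2.19) = (117.11, 121.49)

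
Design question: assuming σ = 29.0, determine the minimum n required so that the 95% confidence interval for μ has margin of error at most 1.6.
n ≥ 1263

For margin E ≤ 1.6:
n ≥ (z* · σ / E)²
n ≥ (1.960 · 29.0 / 1.6)²
n ≥ 1262.03

Minimum n = 1263 (rounding up)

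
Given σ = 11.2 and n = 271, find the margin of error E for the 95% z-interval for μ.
Margin of error = 1.33

Margin of error = z* · σ/√n
= 1.960 · 11.2/√271
= 1.960 · 11.2/16.4621
= 1.33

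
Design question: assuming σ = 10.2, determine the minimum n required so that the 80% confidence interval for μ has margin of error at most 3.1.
n ≥ 18

For margin E ≤ 3.1:
n ≥ (z* · σ / E)²
n ≥ (1.282 · 10.2 / 3.1)²
n ≥ 17.79

Minimum n = 18 (rounding up)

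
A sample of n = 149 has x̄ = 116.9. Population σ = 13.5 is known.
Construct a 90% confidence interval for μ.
(115.08, 118.72)

z-interval (σ known):
z* = 1.645 for 90% confidence

Margin of error = z* · σ/√n = 1.645 · 13.5/√149 = 1.82

CI: (116.9 - 1.82, 116.9 + 1.82) = (115.08, 118.72)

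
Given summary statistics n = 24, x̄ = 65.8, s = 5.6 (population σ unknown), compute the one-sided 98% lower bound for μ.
μ ≥ 63.31

Lower bound (one-sided):
t* = 2.177 (one-sided for 98%)
Lower bound = x̄ - t* · s/√n = 65.8 - 2.177 · 5.6/√24 = 63.31

We are 98% confident that μ ≥ 63.31.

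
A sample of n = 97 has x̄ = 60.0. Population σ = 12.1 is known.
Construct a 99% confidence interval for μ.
(56.84, 63.16)

z-interval (σ known):
z* = 2.576 for 99% confidence

Margin of error = z* · σ/√n = 2.576 · 12.1/√97 = 3.16

CI: (60.0 - 3.16, 60.0 + 3.16) = (56.84, 63.16)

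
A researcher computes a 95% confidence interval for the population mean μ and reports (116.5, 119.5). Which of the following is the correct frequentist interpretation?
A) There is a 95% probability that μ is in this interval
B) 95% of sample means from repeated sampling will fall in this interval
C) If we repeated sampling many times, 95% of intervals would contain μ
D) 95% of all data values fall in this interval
C

A) Wrong — μ is fixed; the randomness lives in the interval, not in μ.
B) Wrong — coverage applies to intervals containing μ, not to future x̄ values.
C) Correct — this is the frequentist long-run coverage interpretation.
D) Wrong — a CI is about the parameter μ, not individual data values.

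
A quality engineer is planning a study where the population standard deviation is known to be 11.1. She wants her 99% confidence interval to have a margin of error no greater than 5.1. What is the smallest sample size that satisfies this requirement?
n ≥ 32

For margin E ≤ 5.1:
n ≥ (z* · σ / E)²
n ≥ (2.576 · 11.1 / 5.1)²
n ≥ 31.43

Minimum n = 32 (rounding up)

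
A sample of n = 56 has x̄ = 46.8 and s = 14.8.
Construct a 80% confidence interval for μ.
(44.23, 49.37)

t-interval (σ unknown):
df = n - 1 = 55
t* = 1.297 for 80% confidence

Margin of error = t* · s/√n = 1.297 · 14.8/√56 = 2.57

CI: (44.23, 49.37)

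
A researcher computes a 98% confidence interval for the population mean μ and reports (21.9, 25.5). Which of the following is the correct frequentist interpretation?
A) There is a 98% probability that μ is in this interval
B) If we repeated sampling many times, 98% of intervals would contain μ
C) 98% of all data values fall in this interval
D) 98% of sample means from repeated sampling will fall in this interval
B

A) Wrong — μ is fixed; the randomness lives in the interval, not in μ.
B) Correct — this is the frequentist long-run coverage interpretation.
C) Wrong — a CI is about the parameter μ, not individual data values.
D) Wrong — coverage applies to intervals containing μ, not to future x̄ values.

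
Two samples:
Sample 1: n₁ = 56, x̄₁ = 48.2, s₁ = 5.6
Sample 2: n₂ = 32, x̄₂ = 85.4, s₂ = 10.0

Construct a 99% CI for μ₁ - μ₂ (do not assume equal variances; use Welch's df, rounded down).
(-42.38, -32.02)

Difference: x̄₁ - x̄₂ = -37.20
SE = √(s₁²/n₁ + s₂²/n₂) = √(5.6²/56 + 10.0²/32) = 1.9196
df = 42.34 → 42 (Welch–Satterthwaite, rounded down)
t* = 2.698

CI: -37.20 ± 2.698 · 1.9196 = -37.20 ± 5.18 = (-42.38, -32.02)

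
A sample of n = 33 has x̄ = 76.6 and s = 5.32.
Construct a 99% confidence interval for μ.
(74.06, 79.14)

t-interval (σ unknown):
df = n - 1 = 32
t* = 2.738 for 99% confidence

Margin of error = t* · s/√n = 2.738 · 5.32/√33 = 2.54

CI: (74.06, 79.14)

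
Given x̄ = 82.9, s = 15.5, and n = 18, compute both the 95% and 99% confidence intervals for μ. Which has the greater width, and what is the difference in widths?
99% CI is wider by 5.76

df = 17
95% CI: t* = 2.110, (75.19, 90.61), width = 2 · t* · s/√n = 15.42
99% CI: t* = 2.898, (72.31, 93.49), width = 2 · t* · s/√n = 21.18

The 99% CI is wider by 21.18 - 15.42 = 5.76.
Higher confidence requires a wider interval.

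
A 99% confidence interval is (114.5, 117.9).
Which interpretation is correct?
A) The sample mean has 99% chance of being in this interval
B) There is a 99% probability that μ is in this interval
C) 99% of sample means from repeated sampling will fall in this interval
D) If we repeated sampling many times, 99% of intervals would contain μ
D

A) Wrong — x̄ is observed and sits in the interval by construction.
B) Wrong — μ is fixed; the randomness lives in the interval, not in μ.
C) Wrong — coverage applies to intervals containing μ, not to future x̄ values.
D) Correct — this is the frequentist long-run coverage interpretation.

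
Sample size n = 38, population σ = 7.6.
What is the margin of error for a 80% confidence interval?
Margin of error = 1.58

Margin of error = z* · σ/√n
= 1.282 · 7.6/√38
= 1.282 · 7.6/6.1644
= 1.58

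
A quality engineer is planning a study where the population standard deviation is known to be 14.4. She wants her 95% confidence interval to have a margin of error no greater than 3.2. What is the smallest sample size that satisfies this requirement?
n ≥ 78

For margin E ≤ 3.2:
n ≥ (z* · σ / E)²
n ≥ (1.960 · 14.4 / 3.2)²
n ≥ 77.79

Minimum n = 78 (rounding up)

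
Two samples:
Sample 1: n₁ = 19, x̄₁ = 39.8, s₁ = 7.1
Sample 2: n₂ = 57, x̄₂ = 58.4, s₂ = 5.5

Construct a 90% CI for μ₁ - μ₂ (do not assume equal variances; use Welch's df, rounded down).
(-21.65, -15.55)

Difference: x̄₁ - x̄₂ = -18.60
SE = √(s₁²/n₁ + s₂²/n₂) = √(7.1²/19 + 5.5²/57) = 1.7843
df = 25.59 → 25 (Welch–Satterthwaite, rounded down)
t* = 1.708

CI: -18.60 ± 1.708 · 1.7843 = -18.60 ± 3.05 = (-21.65, -15.55)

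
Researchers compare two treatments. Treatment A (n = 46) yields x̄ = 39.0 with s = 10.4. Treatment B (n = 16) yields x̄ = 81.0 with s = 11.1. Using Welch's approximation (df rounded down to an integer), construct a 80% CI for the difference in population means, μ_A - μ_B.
(-46.18, -37.82)

Difference: x̄₁ - x̄₂ = -42.00
SE = √(s₁²/n₁ + s₂²/n₂) = √(10.4²/46 + 11.1²/16) = 3.1705
df = 24.79 → 24 (Welch–Satterthwaite, rounded down)
t* = 1.318

CI: -42.00 ± 1.318 · 3.1705 = -42.00 ± 4.18 = (-46.18, -37.82)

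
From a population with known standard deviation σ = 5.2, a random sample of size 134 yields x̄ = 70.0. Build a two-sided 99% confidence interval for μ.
(68.84, 71.16)

z-interval (σ known):
z* = 2.576 for 99% confidence

Margin of error = z* · σ/√n = 2.576 · 5.2/√134 = 1.16

CI: (70.0 - 1.16, 70.0 + 1.16) = (68.84, 71.16)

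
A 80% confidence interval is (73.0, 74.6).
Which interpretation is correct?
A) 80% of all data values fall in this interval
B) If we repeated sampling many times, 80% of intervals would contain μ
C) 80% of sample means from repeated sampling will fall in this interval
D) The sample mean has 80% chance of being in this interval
B

A) Wrong — a CI is about the parameter μ, not individual data values.
B) Correct — this is the frequentist long-run coverage interpretation.
C) Wrong — coverage applies to intervals containing μ, not to future x̄ values.
D) Wrong — x̄ is observed and sits in the interval by construction.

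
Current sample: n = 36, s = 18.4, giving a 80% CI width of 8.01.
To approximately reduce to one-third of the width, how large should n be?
n ≈ 324

CI width ∝ 1/√n
To reduce width by factor 3, need √n to grow by 3 → need 3² = 9 times as many samples.

Current: n = 36, width = 8.01
New: n = 324, width ≈ 2.63

Width reduced by factor of 8.01/2.63 = 3.05.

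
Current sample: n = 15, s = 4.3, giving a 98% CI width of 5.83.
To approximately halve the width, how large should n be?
n ≈ 60

CI width ∝ 1/√n
To reduce width by factor 2, need √n to grow by 2 → need 2² = 4 times as many samples.

Current: n = 15, width = 5.83
New: n = 60, width ≈ 2.65

Width reduced by factor of 5.83/2.65 = 2.20.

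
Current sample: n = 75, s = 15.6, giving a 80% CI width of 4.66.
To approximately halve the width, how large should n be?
n ≈ 300

CI width ∝ 1/√n
To reduce width by factor 2, need √n to grow by 2 → need 2² = 4 times as many samples.

Current: n = 75, width = 4.66
New: n = 300, width ≈ 2.31

Width reduced by factor of 4.66/2.31 = 2.02.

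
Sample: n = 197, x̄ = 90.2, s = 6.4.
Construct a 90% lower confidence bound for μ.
μ ≥ 89.61

Lower bound (one-sided):
t* = 1.286 (one-sided for 90%)
Lower bound = x̄ - t* · s/√n = 90.2 - 1.286 · 6.4/√197 = 89.61

We are 90% confident that μ ≥ 89.61.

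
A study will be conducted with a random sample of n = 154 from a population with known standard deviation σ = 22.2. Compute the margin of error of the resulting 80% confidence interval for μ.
Margin of error = 2.29

Margin of error = z* · σ/√n
= 1.282 · 22.2/√154
= 1.282 · 22.2/12.4097
= 2.29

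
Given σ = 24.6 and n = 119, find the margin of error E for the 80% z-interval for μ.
Margin of error = 2.89

Margin of error = z* · σ/√n
= 1.282 · 24.6/√119
= 1.282 · 24.6/10.9087
= 2.89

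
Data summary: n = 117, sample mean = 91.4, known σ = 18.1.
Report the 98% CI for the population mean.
(87.51, 95.29)

z-interval (σ known):
z* = 2.326 for 98% confidence

Margin of error = z* · σ/√n = 2.326 · 18.1/√117 = 3.89

CI: (91.4 - 3.89, 91.4 + 3.89) = (87.51, 95.29)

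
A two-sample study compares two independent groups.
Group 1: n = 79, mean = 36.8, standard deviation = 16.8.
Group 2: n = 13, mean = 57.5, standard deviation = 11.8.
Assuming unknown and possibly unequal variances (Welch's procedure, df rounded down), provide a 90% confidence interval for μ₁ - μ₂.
(-27.22, -14.18)

Difference: x̄₁ - x̄₂ = -20.70
SE = √(s₁²/n₁ + s₂²/n₂) = √(16.8²/79 + 11.8²/13) = 3.7793
df = 20.98 → 20 (Welch–Satterthwaite, rounded down)
t* = 1.725

CI: -20.70 ± 1.725 · 3.7793 = -20.70 ± 6.52 = (-27.22, -14.18)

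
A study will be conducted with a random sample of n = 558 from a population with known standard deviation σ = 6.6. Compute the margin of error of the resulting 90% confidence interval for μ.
Margin of error = 0.46

Margin of error = z* · σ/√n
= 1.645 · 6.6/√558
= 1.645 · 6.6/23.6220
= 0.46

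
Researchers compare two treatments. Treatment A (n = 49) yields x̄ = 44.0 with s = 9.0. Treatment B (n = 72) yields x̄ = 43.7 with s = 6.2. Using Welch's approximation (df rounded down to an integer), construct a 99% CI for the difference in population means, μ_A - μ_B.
(-3.60, 4.20)

Difference: x̄₁ - x̄₂ = 0.30
SE = √(s₁²/n₁ + s₂²/n₂) = √(9.0²/49 + 6.2²/72) = 1.4788
df = 78.48 → 78 (Welch–Satterthwaite, rounded down)
t* = 2.640

CI: 0.30 ± 2.640 · 1.4788 = 0.30 ± 3.90 = (-3.60, 4.20)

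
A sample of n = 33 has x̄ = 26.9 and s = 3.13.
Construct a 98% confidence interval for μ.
(25.57, 28.23)

t-interval (σ unknown):
df = n - 1 = 32
t* = 2.449 for 98% confidence

Margin of error = t* · s/√n = 2.449 · 3.13/√33 = 1.33

CI: (25.57, 28.23)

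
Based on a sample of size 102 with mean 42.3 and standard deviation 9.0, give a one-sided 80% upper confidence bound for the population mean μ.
μ ≤ 43.05

Upper bound (one-sided):
t* = 0.845 (one-sided for 80%)
Upper bound = x̄ + t* · s/√n = 42.3 + 0.845 · 9.0/√102 = 43.05

We are 80% confident that μ ≤ 43.05.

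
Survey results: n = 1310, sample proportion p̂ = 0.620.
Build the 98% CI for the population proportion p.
(0.589, 0.651)

Proportion CI:
SE = √(p̂(1-p̂)/n) = √(0.620 · 0.380 / 1310) = 0.01341

z* = 2.326
Margin = z* · SE = 2.326 · 0.01341 = 0.0312

CI: 0.620 ± 0.0312 = (0.589, 0.651)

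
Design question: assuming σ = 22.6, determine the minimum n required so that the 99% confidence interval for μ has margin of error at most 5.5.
n ≥ 113

For margin E ≤ 5.5:
n ≥ (z* · σ / E)²
n ≥ (2.576 · 22.6 / 5.5)²
n ≥ 112.04

Minimum n = 113 (rounding up)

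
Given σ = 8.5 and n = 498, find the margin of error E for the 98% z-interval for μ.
Margin of error = 0.89

Margin of error = z* · σ/√n
= 2.326 · 8.5/√498
= 2.326 · 8.5/22.3159
= 0.89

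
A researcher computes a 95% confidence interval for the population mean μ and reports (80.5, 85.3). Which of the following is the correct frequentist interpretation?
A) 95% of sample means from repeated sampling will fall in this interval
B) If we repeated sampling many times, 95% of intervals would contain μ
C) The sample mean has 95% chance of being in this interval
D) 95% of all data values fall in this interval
B

A) Wrong — coverage applies to intervals containing μ, not to future x̄ values.
B) Correct — this is the frequentist long-run coverage interpretation.
C) Wrong — x̄ is observed and sits in the interval by construction.
D) Wrong — a CI is about the parameter μ, not individual data values.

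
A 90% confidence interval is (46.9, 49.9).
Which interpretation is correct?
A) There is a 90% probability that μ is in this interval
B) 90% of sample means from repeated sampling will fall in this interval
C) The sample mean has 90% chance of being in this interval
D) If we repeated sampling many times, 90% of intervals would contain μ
D

A) Wrong — μ is fixed; the randomness lives in the interval, not in μ.
B) Wrong — coverage applies to intervals containing μ, not to future x̄ values.
C) Wrong — x̄ is observed and sits in the interval by construction.
D) Correct — this is the frequentist long-run coverage interpretation.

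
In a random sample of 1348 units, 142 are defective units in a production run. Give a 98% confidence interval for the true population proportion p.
(0.086, 0.125)

Proportion CI:
p̂ = 142/1348 = 0.10534
SE = √(p̂(1-p̂)/n) = √(0.10534 · 0.89466 / 1348) = 0.00836

z* = 2.326
Margin = z* · SE = 2.326 · 0.00836 = 0.0194

CI: 0.10534 ± 0.0194 = (0.086, 0.125)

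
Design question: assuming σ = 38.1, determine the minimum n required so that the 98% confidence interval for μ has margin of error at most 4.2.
n ≥ 446

For margin E ≤ 4.2:
n ≥ (z* · σ / E)²
n ≥ (2.326 · 38.1 / 4.2)²
n ≥ 445.22

Minimum n = 446 (rounding up)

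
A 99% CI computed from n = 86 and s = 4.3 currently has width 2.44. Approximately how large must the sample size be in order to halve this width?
n ≈ 344

CI width ∝ 1/√n
To reduce width by factor 2, need √n to grow by 2 → need 2² = 4 times as many samples.

Current: n = 86, width = 2.44
New: n = 344, width ≈ 1.20

Width reduced by factor of 2.44/1.20 = 2.03.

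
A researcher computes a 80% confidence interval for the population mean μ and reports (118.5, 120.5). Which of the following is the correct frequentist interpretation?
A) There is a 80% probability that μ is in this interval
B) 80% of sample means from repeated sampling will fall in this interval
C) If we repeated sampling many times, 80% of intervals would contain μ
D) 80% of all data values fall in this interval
C

A) Wrong — μ is fixed; the randomness lives in the interval, not in μ.
B) Wrong — coverage applies to intervals containing μ, not to future x̄ values.
C) Correct — this is the frequentist long-run coverage interpretation.
D) Wrong — a CI is about the parameter μ, not individual data values.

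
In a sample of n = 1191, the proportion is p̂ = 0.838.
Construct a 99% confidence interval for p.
(0.810, 0.866)

Proportion CI:
SE = √(p̂(1-p̂)/n) = √(0.838 · 0.162 / 1191) = 0.01068

z* = 2.576
Margin = z* · SE = 2.576 · 0.01068 = 0.0275

CI: 0.838 ± 0.0275 = (0.810, 0.866)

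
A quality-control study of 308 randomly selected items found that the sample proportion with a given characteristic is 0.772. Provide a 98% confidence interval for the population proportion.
(0.716, 0.828)

Proportion CI:
SE = √(p̂(1-p̂)/n) = √(0.772 · 0.228 / 308) = 0.02391

z* = 2.326
Margin = z* · SE = 2.326 · 0.02391 = 0.0556

CI: 0.772 ± 0.0556 = (0.716, 0.828)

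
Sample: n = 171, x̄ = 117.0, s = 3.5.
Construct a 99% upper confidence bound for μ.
μ ≤ 117.63

Upper bound (one-sided):
t* = 2.348 (one-sided for 99%)
Upper bound = x̄ + t* · s/√n = 117.0 + 2.348 · 3.5/√171 = 117.63

We are 99% confident that μ ≤ 117.63.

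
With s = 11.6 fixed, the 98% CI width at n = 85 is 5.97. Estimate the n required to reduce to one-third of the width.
n ≈ 765

CI width ∝ 1/√n
To reduce width by factor 3, need √n to grow by 3 → need 3² = 9 times as many samples.

Current: n = 85, width = 5.97
New: n = 765, width ≈ 1.96

Width reduced by factor of 5.97/1.96 = 3.05.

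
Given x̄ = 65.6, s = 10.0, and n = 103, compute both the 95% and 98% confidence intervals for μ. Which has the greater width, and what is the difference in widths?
98% CI is wider by 0.75

df = 102
95% CI: t* = 1.983, (63.65, 67.55), width = 2 · t* · s/√n = 3.91
98% CI: t* = 2.363, (63.27, 67.93), width = 2 · t* · s/√n = 4.66

The 98% CI is wider by 4.66 - 3.91 = 0.75.
Higher confidence requires a wider interval.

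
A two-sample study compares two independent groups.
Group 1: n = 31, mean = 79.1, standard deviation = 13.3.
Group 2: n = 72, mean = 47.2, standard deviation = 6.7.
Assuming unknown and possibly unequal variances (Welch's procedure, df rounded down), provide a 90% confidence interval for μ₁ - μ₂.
(27.65, 36.15)

Difference: x̄₁ - x̄₂ = 31.90
SE = √(s₁²/n₁ + s₂²/n₂) = √(13.3²/31 + 6.7²/72) = 2.5159
df = 36.73 → 36 (Welch–Satterthwaite, rounded down)
t* = 1.688

CI: 31.90 ± 1.688 · 2.5159 = 31.90 ± 4.25 = (27.65, 36.15)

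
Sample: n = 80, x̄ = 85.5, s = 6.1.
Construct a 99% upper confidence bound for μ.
μ ≤ 87.12

Upper bound (one-sided):
t* = 2.374 (one-sided for 99%)
Upper bound = x̄ + t* · s/√n = 85.5 + 2.374 · 6.1/√80 = 87.12

We are 99% confident that μ ≤ 87.12.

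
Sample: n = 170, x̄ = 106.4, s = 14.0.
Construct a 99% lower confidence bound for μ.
μ ≥ 103.88

Lower bound (one-sided):
t* = 2.349 (one-sided for 99%)
Lower bound = x̄ - t* · s/√n = 106.4 - 2.349 · 14.0/√170 = 103.88

We are 99% confident that μ ≥ 103.88.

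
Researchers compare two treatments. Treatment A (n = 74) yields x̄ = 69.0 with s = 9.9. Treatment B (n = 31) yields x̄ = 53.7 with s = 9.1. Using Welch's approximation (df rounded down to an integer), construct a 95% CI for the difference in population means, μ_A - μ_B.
(11.30, 19.30)

Difference: x̄₁ - x̄₂ = 15.30
SE = √(s₁²/n₁ + s₂²/n₂) = √(9.9²/74 + 9.1²/31) = 1.9989
df = 60.96 → 60 (Welch–Satterthwaite, rounded down)
t* = 2.000

CI: 15.30 ± 2.000 · 1.9989 = 15.30 ± 4.00 = (11.30, 19.30)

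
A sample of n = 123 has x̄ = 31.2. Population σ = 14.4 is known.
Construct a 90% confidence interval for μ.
(29.06, 33.34)

z-interval (σ known):
z* = 1.645 for 90% confidence

Margin of error = z* · σ/√n = 1.645 · 14.4/√123 = 2.14

CI: (31.2 - 2.14, 31.2 + 2.14) = (29.06, 33.34)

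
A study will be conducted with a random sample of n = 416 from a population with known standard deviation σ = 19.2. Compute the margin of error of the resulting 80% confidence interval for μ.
Margin of error = 1.21

Margin of error = z* · σ/√n
= 1.282 · 19.2/√416
= 1.282 · 19.2/20.3961
= 1.21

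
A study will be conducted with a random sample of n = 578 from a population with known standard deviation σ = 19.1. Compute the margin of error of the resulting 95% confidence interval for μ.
Margin of error = 1.56

Margin of error = z* · σ/√n
= 1.960 · 19.1/√578
= 1.960 · 19.1/24.0416
= 1.56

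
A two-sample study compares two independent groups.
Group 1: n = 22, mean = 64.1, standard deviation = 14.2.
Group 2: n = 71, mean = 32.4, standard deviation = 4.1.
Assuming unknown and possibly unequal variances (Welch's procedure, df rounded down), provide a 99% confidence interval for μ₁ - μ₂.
(23.06, 40.34)

Difference: x̄₁ - x̄₂ = 31.70
SE = √(s₁²/n₁ + s₂²/n₂) = √(14.2²/22 + 4.1²/71) = 3.0663
df = 22.09 → 22 (Welch–Satterthwaite, rounded down)
t* = 2.819

CI: 31.70 ± 2.819 · 3.0663 = 31.70 ± 8.64 = (23.06, 40.34)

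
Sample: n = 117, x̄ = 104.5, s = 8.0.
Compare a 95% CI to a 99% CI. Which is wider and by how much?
99% CI is wider by 0.94

df = 116
95% CI: t* = 1.981, (103.03, 105.97), width = 2 · t* · s/√n = 2.93
99% CI: t* = 2.619, (102.56, 106.44), width = 2 · t* · s/√n = 3.87

The 99% CI is wider by 3.87 - 2.93 = 0.94.
Higher confidence requires a wider interval.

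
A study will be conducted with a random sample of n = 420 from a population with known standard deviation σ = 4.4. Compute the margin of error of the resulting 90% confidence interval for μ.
Margin of error = 0.35

Margin of error = z* · σ/√n
= 1.645 · 4.4/√420
= 1.645 · 4.4/20.4939
= 0.35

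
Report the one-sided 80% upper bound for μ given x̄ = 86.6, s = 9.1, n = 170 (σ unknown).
μ ≤ 87.19

Upper bound (one-sided):
t* = 0.844 (one-sided for 80%)
Upper bound = x̄ + t* · s/√n = 86.6 + 0.844 · 9.1/√170 = 87.19

We are 80% confident that μ ≤ 87.19.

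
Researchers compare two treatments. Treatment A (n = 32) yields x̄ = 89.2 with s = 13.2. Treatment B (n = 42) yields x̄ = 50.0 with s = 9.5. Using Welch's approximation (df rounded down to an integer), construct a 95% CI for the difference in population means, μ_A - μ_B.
(33.67, 44.73)

Difference: x̄₁ - x̄₂ = 39.20
SE = √(s₁²/n₁ + s₂²/n₂) = √(13.2²/32 + 9.5²/42) = 2.7557
df = 53.94 → 53 (Welch–Satterthwaite, rounded down)
t* = 2.006

CI: 39.20 ± 2.006 · 2.7557 = 39.20 ± 5.53 = (33.67, 44.73)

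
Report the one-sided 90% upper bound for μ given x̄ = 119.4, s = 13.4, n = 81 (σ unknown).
μ ≤ 121.32

Upper bound (one-sided):
t* = 1.292 (one-sided for 90%)
Upper bound = x̄ + t* · s/√n = 119.4 + 1.292 · 13.4/√81 = 121.32

We are 90% confident that μ ≤ 121.32.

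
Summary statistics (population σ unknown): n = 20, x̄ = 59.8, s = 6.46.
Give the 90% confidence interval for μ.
(57.30, 62.30)

t-interval (σ unknown):
df = n - 1 = 19
t* = 1.729 for 90% confidence

Margin of error = t* · s/√n = 1.729 · 6.46/√20 = 2.50

CI: (57.30, 62.30)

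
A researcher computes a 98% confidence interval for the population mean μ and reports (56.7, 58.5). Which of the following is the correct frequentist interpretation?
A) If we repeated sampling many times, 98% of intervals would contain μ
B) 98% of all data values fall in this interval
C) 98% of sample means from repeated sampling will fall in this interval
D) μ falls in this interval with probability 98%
A

A) Correct — this is the frequentist long-run coverage interpretation.
B) Wrong — a CI is about the parameter μ, not individual data values.
C) Wrong — coverage applies to intervals containing μ, not to future x̄ values.
D) Wrong — μ is fixed; the randomness lives in the interval, not in μ.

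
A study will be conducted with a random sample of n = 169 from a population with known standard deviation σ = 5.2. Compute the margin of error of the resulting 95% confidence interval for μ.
Margin of error = 0.78

Margin of error = z* · σ/√n
= 1.960 · 5.2/√169
= 1.960 · 5.2/13.0000
= 0.78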